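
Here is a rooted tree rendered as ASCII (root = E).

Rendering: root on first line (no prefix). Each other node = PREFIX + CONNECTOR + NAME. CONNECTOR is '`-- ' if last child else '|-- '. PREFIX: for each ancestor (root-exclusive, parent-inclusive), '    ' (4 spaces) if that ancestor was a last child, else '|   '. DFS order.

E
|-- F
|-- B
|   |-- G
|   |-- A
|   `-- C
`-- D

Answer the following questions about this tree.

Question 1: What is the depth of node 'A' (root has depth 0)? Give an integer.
Path from root to A: E -> B -> A
Depth = number of edges = 2

Answer: 2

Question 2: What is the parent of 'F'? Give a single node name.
Scan adjacency: F appears as child of E

Answer: E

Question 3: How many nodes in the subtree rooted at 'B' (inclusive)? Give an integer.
Subtree rooted at B contains: A, B, C, G
Count = 4

Answer: 4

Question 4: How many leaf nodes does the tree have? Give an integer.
Answer: 5

Derivation:
Leaves (nodes with no children): A, C, D, F, G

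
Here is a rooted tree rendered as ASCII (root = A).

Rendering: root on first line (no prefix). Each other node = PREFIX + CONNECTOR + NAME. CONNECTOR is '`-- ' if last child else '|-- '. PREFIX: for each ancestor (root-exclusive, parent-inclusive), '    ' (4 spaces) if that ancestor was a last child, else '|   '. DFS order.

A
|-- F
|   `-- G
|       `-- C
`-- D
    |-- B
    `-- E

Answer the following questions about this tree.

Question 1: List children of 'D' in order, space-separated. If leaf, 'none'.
Answer: B E

Derivation:
Node D's children (from adjacency): B, E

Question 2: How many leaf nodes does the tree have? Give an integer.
Answer: 3

Derivation:
Leaves (nodes with no children): B, C, E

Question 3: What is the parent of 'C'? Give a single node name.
Answer: G

Derivation:
Scan adjacency: C appears as child of G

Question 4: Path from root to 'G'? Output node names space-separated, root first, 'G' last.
Answer: A F G

Derivation:
Walk down from root: A -> F -> G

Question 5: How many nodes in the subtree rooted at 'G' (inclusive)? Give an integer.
Answer: 2

Derivation:
Subtree rooted at G contains: C, G
Count = 2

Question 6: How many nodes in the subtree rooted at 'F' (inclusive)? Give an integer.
Subtree rooted at F contains: C, F, G
Count = 3

Answer: 3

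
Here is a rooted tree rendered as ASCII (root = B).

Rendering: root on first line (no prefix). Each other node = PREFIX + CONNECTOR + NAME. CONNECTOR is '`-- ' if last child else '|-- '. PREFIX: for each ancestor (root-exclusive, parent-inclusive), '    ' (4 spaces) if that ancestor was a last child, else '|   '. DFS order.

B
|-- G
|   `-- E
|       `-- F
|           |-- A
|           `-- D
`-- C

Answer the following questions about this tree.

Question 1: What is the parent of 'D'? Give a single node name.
Scan adjacency: D appears as child of F

Answer: F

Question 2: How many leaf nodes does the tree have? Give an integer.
Answer: 3

Derivation:
Leaves (nodes with no children): A, C, D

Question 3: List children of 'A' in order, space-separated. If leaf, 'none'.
Node A's children (from adjacency): (leaf)

Answer: none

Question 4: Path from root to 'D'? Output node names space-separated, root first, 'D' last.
Answer: B G E F D

Derivation:
Walk down from root: B -> G -> E -> F -> D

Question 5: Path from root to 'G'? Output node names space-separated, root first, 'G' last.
Answer: B G

Derivation:
Walk down from root: B -> G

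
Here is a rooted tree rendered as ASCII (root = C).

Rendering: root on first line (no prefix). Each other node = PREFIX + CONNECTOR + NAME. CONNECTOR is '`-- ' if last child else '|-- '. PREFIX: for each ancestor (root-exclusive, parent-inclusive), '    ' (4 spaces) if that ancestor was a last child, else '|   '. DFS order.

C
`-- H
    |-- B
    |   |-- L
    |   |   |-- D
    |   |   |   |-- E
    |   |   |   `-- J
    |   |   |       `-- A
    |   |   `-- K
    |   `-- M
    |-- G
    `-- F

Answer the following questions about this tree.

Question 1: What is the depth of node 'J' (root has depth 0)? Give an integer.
Path from root to J: C -> H -> B -> L -> D -> J
Depth = number of edges = 5

Answer: 5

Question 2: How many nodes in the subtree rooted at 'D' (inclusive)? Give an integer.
Answer: 4

Derivation:
Subtree rooted at D contains: A, D, E, J
Count = 4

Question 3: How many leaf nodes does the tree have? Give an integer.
Leaves (nodes with no children): A, E, F, G, K, M

Answer: 6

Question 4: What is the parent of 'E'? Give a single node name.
Scan adjacency: E appears as child of D

Answer: D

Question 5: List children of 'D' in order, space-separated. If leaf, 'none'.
Answer: E J

Derivation:
Node D's children (from adjacency): E, J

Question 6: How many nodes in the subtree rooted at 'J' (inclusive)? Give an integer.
Answer: 2

Derivation:
Subtree rooted at J contains: A, J
Count = 2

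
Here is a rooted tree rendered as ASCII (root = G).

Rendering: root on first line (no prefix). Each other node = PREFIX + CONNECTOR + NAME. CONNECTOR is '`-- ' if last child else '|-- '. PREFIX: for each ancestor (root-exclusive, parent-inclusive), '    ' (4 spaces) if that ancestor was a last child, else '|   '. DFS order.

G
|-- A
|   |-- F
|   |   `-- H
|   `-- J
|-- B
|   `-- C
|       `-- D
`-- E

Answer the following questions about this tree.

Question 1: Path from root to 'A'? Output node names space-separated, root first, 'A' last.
Walk down from root: G -> A

Answer: G A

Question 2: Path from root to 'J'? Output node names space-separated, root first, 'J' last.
Answer: G A J

Derivation:
Walk down from root: G -> A -> J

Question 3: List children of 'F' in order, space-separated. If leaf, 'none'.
Answer: H

Derivation:
Node F's children (from adjacency): H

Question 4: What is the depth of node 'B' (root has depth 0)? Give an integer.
Path from root to B: G -> B
Depth = number of edges = 1

Answer: 1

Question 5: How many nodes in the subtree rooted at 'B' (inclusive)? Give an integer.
Answer: 3

Derivation:
Subtree rooted at B contains: B, C, D
Count = 3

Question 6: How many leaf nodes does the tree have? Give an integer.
Leaves (nodes with no children): D, E, H, J

Answer: 4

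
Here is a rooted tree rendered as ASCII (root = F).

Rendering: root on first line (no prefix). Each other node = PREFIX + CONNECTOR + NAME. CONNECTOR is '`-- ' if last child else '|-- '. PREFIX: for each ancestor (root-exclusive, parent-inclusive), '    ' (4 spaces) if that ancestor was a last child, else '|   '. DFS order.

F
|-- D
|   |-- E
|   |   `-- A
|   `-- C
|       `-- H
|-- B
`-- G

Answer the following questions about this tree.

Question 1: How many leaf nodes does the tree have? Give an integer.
Leaves (nodes with no children): A, B, G, H

Answer: 4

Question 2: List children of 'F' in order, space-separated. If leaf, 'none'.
Answer: D B G

Derivation:
Node F's children (from adjacency): D, B, G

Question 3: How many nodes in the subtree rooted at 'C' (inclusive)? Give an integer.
Answer: 2

Derivation:
Subtree rooted at C contains: C, H
Count = 2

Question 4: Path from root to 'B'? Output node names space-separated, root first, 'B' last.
Walk down from root: F -> B

Answer: F B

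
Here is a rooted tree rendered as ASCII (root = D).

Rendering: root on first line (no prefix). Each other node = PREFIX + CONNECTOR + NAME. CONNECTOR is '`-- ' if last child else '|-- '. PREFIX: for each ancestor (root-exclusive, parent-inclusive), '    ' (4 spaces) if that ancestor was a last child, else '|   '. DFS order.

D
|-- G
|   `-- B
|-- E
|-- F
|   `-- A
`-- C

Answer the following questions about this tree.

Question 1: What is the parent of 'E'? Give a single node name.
Scan adjacency: E appears as child of D

Answer: D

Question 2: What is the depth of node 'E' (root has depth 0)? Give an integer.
Answer: 1

Derivation:
Path from root to E: D -> E
Depth = number of edges = 1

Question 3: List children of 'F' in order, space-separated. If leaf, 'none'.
Answer: A

Derivation:
Node F's children (from adjacency): A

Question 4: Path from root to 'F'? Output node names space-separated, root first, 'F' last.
Walk down from root: D -> F

Answer: D F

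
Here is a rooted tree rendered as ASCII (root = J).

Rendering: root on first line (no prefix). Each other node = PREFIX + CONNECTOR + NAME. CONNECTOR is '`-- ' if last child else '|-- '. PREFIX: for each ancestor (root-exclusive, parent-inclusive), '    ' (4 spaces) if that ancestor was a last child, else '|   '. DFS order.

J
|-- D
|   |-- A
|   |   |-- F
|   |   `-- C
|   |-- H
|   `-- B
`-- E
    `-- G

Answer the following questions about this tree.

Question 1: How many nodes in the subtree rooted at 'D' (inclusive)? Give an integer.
Answer: 6

Derivation:
Subtree rooted at D contains: A, B, C, D, F, H
Count = 6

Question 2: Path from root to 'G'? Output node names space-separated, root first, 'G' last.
Walk down from root: J -> E -> G

Answer: J E G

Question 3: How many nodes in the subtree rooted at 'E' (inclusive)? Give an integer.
Subtree rooted at E contains: E, G
Count = 2

Answer: 2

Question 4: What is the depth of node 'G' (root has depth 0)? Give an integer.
Answer: 2

Derivation:
Path from root to G: J -> E -> G
Depth = number of edges = 2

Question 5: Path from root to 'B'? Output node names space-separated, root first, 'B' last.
Answer: J D B

Derivation:
Walk down from root: J -> D -> B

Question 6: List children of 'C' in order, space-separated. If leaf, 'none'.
Answer: none

Derivation:
Node C's children (from adjacency): (leaf)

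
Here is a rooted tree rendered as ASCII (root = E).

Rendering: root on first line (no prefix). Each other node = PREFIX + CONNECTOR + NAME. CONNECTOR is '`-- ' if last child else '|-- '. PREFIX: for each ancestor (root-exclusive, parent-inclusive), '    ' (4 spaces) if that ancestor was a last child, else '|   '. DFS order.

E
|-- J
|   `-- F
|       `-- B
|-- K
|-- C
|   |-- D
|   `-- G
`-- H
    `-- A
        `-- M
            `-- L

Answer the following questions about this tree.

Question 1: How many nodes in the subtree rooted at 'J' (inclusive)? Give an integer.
Answer: 3

Derivation:
Subtree rooted at J contains: B, F, J
Count = 3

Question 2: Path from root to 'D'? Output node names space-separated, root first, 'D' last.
Walk down from root: E -> C -> D

Answer: E C D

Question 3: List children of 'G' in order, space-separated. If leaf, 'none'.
Node G's children (from adjacency): (leaf)

Answer: none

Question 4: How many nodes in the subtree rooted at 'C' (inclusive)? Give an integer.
Answer: 3

Derivation:
Subtree rooted at C contains: C, D, G
Count = 3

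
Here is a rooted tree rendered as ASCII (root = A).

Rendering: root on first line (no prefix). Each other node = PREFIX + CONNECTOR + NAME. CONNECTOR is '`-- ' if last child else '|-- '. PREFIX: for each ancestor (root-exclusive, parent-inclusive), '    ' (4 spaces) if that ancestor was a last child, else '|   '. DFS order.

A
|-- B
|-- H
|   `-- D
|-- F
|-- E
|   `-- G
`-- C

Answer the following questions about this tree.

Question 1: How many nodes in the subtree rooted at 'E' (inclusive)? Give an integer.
Subtree rooted at E contains: E, G
Count = 2

Answer: 2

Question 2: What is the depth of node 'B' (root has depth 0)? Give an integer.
Answer: 1

Derivation:
Path from root to B: A -> B
Depth = number of edges = 1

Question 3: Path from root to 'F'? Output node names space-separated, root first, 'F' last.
Answer: A F

Derivation:
Walk down from root: A -> F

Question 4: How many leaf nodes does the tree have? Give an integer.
Leaves (nodes with no children): B, C, D, F, G

Answer: 5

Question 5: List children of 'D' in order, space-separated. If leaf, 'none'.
Answer: none

Derivation:
Node D's children (from adjacency): (leaf)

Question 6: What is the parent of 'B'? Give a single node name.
Answer: A

Derivation:
Scan adjacency: B appears as child of A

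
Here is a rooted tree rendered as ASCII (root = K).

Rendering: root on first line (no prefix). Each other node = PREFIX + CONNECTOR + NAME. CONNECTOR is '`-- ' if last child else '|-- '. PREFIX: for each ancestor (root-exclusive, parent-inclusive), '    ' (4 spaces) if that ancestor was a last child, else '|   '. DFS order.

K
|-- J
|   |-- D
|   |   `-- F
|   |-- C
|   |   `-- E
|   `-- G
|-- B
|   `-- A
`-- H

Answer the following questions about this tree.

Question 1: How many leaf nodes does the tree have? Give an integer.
Answer: 5

Derivation:
Leaves (nodes with no children): A, E, F, G, H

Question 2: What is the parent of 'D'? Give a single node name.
Scan adjacency: D appears as child of J

Answer: J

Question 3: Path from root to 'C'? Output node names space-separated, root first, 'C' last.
Answer: K J C

Derivation:
Walk down from root: K -> J -> C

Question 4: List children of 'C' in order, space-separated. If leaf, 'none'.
Answer: E

Derivation:
Node C's children (from adjacency): E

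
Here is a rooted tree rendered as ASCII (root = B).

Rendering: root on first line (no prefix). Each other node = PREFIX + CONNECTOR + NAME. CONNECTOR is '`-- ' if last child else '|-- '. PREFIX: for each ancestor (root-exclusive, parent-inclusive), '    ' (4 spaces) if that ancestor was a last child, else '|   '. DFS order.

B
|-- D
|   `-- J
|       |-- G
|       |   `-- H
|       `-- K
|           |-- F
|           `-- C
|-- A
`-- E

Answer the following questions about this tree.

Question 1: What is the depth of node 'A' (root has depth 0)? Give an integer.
Answer: 1

Derivation:
Path from root to A: B -> A
Depth = number of edges = 1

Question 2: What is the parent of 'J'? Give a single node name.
Scan adjacency: J appears as child of D

Answer: D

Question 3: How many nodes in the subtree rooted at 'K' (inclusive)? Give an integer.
Subtree rooted at K contains: C, F, K
Count = 3

Answer: 3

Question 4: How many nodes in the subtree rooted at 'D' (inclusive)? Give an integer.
Answer: 7

Derivation:
Subtree rooted at D contains: C, D, F, G, H, J, K
Count = 7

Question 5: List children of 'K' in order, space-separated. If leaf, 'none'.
Answer: F C

Derivation:
Node K's children (from adjacency): F, C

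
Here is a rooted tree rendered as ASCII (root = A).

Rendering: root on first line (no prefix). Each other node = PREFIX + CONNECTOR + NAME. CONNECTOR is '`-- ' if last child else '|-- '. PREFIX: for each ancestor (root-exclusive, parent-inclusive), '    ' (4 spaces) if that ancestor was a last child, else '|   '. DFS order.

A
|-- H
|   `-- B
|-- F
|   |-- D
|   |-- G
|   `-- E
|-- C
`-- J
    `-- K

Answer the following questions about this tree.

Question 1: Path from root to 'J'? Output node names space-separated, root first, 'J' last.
Walk down from root: A -> J

Answer: A J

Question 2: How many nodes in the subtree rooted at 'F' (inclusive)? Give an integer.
Subtree rooted at F contains: D, E, F, G
Count = 4

Answer: 4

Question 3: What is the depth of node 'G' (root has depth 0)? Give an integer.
Answer: 2

Derivation:
Path from root to G: A -> F -> G
Depth = number of edges = 2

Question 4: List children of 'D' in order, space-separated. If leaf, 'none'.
Node D's children (from adjacency): (leaf)

Answer: none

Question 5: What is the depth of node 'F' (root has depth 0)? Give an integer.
Answer: 1

Derivation:
Path from root to F: A -> F
Depth = number of edges = 1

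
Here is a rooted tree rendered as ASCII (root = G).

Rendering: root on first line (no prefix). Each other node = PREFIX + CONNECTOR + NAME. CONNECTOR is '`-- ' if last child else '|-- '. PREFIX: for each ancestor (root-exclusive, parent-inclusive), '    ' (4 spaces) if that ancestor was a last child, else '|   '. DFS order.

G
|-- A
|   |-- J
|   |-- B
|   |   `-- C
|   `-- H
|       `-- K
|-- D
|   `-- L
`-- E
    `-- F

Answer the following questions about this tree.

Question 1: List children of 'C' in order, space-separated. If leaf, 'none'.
Answer: none

Derivation:
Node C's children (from adjacency): (leaf)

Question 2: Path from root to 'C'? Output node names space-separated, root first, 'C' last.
Answer: G A B C

Derivation:
Walk down from root: G -> A -> B -> C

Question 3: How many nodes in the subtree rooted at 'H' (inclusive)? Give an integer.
Answer: 2

Derivation:
Subtree rooted at H contains: H, K
Count = 2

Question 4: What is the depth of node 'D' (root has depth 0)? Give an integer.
Answer: 1

Derivation:
Path from root to D: G -> D
Depth = number of edges = 1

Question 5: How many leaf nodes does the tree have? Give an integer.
Answer: 5

Derivation:
Leaves (nodes with no children): C, F, J, K, L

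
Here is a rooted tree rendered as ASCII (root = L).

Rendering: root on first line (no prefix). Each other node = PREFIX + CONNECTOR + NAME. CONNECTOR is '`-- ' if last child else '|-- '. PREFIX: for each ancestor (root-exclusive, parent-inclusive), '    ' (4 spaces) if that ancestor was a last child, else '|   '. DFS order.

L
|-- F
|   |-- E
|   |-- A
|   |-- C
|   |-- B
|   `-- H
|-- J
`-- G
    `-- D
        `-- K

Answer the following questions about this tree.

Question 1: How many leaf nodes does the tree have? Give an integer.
Leaves (nodes with no children): A, B, C, E, H, J, K

Answer: 7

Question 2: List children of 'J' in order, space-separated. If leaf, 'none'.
Node J's children (from adjacency): (leaf)

Answer: none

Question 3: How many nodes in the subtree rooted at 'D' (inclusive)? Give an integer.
Answer: 2

Derivation:
Subtree rooted at D contains: D, K
Count = 2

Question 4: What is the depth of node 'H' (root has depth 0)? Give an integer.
Answer: 2

Derivation:
Path from root to H: L -> F -> H
Depth = number of edges = 2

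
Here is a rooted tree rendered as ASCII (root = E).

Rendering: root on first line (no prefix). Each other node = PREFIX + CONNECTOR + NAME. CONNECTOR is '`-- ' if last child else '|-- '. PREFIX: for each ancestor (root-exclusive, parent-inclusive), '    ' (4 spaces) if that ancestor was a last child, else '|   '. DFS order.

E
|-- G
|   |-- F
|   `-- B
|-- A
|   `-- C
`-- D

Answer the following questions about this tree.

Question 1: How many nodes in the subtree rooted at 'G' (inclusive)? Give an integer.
Answer: 3

Derivation:
Subtree rooted at G contains: B, F, G
Count = 3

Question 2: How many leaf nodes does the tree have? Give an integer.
Leaves (nodes with no children): B, C, D, F

Answer: 4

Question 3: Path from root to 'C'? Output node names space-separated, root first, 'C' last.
Answer: E A C

Derivation:
Walk down from root: E -> A -> C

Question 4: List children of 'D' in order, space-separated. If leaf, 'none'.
Node D's children (from adjacency): (leaf)

Answer: none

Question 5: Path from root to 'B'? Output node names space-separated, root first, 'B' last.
Walk down from root: E -> G -> B

Answer: E G B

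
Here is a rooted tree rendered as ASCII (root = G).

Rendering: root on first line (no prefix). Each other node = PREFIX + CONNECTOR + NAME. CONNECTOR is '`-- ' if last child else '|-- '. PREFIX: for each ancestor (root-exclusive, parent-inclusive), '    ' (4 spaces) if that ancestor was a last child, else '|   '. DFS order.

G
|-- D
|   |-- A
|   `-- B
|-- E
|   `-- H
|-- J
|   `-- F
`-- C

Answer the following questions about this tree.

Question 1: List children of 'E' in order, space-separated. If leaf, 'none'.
Answer: H

Derivation:
Node E's children (from adjacency): H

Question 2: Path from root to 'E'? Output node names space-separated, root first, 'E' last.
Answer: G E

Derivation:
Walk down from root: G -> E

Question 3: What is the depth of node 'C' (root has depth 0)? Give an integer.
Path from root to C: G -> C
Depth = number of edges = 1

Answer: 1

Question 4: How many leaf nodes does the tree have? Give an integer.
Answer: 5

Derivation:
Leaves (nodes with no children): A, B, C, F, H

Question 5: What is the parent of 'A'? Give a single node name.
Scan adjacency: A appears as child of D

Answer: D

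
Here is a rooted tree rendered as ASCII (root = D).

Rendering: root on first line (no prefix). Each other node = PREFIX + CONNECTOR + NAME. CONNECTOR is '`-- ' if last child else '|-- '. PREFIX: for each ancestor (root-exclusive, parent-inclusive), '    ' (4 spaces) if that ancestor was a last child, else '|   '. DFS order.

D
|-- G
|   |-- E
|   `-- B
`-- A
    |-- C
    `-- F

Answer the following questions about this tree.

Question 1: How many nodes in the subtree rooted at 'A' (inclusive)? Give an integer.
Subtree rooted at A contains: A, C, F
Count = 3

Answer: 3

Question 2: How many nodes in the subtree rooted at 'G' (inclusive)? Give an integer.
Subtree rooted at G contains: B, E, G
Count = 3

Answer: 3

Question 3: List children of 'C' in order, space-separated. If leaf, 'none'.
Answer: none

Derivation:
Node C's children (from adjacency): (leaf)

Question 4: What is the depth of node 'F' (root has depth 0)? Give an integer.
Path from root to F: D -> A -> F
Depth = number of edges = 2

Answer: 2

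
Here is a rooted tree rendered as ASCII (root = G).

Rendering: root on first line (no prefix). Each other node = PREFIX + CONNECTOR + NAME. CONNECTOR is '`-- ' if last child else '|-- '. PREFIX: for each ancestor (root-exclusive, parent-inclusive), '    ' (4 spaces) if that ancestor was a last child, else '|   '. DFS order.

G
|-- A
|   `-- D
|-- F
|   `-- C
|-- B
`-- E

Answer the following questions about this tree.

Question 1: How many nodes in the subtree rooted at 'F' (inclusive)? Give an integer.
Answer: 2

Derivation:
Subtree rooted at F contains: C, F
Count = 2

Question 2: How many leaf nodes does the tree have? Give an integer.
Answer: 4

Derivation:
Leaves (nodes with no children): B, C, D, E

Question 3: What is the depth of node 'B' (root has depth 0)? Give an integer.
Answer: 1

Derivation:
Path from root to B: G -> B
Depth = number of edges = 1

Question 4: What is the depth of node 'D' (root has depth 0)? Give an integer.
Path from root to D: G -> A -> D
Depth = number of edges = 2

Answer: 2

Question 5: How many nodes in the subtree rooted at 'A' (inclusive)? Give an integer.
Subtree rooted at A contains: A, D
Count = 2

Answer: 2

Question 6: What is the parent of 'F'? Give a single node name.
Answer: G

Derivation:
Scan adjacency: F appears as child of G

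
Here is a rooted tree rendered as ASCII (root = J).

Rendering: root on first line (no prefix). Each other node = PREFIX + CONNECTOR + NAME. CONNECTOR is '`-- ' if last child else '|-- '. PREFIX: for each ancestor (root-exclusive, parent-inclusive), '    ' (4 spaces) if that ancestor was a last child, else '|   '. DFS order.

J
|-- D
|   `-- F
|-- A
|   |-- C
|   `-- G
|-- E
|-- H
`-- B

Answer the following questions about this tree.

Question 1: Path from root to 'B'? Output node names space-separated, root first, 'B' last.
Answer: J B

Derivation:
Walk down from root: J -> B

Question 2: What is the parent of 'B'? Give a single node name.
Scan adjacency: B appears as child of J

Answer: J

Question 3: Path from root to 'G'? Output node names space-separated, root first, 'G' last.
Walk down from root: J -> A -> G

Answer: J A G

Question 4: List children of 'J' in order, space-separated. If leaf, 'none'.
Node J's children (from adjacency): D, A, E, H, B

Answer: D A E H B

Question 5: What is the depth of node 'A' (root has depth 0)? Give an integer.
Answer: 1

Derivation:
Path from root to A: J -> A
Depth = number of edges = 1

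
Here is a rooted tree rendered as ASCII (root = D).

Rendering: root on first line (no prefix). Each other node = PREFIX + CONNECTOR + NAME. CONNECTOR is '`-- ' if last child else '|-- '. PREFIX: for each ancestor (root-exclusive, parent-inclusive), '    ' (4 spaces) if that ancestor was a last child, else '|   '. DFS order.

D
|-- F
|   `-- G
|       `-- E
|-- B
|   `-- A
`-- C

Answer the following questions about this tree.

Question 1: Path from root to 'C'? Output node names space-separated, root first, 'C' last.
Answer: D C

Derivation:
Walk down from root: D -> C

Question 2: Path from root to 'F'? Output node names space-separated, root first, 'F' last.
Answer: D F

Derivation:
Walk down from root: D -> F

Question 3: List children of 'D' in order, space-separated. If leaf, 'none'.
Answer: F B C

Derivation:
Node D's children (from adjacency): F, B, C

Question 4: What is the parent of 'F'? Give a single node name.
Answer: D

Derivation:
Scan adjacency: F appears as child of D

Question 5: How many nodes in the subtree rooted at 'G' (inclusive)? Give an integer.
Answer: 2

Derivation:
Subtree rooted at G contains: E, G
Count = 2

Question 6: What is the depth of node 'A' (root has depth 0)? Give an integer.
Path from root to A: D -> B -> A
Depth = number of edges = 2

Answer: 2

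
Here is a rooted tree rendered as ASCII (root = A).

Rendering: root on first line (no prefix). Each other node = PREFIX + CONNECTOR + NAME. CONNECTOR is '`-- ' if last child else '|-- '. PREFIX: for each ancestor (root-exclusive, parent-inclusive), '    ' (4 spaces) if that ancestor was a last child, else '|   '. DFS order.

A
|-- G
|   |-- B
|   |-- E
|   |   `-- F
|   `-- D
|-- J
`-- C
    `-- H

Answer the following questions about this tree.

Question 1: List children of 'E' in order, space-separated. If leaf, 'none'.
Answer: F

Derivation:
Node E's children (from adjacency): F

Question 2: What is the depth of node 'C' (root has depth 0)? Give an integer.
Answer: 1

Derivation:
Path from root to C: A -> C
Depth = number of edges = 1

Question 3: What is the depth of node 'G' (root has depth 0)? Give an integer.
Answer: 1

Derivation:
Path from root to G: A -> G
Depth = number of edges = 1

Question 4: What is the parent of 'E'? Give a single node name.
Scan adjacency: E appears as child of G

Answer: G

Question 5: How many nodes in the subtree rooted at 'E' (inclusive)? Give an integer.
Subtree rooted at E contains: E, F
Count = 2

Answer: 2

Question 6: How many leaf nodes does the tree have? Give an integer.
Answer: 5

Derivation:
Leaves (nodes with no children): B, D, F, H, J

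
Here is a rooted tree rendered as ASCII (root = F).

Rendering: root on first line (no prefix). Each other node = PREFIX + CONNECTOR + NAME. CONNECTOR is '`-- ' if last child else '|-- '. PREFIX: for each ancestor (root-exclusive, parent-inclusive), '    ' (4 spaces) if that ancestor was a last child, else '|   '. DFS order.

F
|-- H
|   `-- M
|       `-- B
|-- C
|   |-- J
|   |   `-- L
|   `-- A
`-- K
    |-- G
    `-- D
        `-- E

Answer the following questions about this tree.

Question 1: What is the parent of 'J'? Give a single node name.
Answer: C

Derivation:
Scan adjacency: J appears as child of C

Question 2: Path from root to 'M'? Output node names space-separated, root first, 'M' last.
Walk down from root: F -> H -> M

Answer: F H M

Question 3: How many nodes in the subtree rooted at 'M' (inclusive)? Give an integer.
Answer: 2

Derivation:
Subtree rooted at M contains: B, M
Count = 2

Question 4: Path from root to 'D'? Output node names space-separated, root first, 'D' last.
Answer: F K D

Derivation:
Walk down from root: F -> K -> D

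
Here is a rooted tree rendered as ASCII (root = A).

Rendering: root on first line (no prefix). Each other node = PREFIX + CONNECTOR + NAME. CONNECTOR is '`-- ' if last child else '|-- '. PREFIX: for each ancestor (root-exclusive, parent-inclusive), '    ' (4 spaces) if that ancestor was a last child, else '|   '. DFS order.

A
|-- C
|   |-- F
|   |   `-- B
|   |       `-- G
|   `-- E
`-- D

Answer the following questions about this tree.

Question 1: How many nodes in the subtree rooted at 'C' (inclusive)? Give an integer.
Subtree rooted at C contains: B, C, E, F, G
Count = 5

Answer: 5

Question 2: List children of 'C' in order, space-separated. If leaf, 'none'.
Answer: F E

Derivation:
Node C's children (from adjacency): F, E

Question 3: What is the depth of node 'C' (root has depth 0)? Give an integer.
Answer: 1

Derivation:
Path from root to C: A -> C
Depth = number of edges = 1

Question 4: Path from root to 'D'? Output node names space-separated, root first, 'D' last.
Answer: A D

Derivation:
Walk down from root: A -> D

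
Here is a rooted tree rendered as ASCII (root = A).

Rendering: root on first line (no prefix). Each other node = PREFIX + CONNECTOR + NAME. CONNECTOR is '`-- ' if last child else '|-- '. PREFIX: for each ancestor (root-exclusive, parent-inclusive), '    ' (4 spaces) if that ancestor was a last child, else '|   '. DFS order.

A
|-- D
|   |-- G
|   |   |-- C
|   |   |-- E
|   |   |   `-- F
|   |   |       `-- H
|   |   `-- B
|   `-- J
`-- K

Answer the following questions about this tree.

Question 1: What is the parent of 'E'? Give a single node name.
Scan adjacency: E appears as child of G

Answer: G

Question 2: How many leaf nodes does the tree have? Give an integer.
Answer: 5

Derivation:
Leaves (nodes with no children): B, C, H, J, K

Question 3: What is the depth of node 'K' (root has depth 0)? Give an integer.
Answer: 1

Derivation:
Path from root to K: A -> K
Depth = number of edges = 1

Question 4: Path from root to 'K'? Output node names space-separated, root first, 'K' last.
Walk down from root: A -> K

Answer: A K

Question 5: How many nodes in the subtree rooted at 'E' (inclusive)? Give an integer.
Answer: 3

Derivation:
Subtree rooted at E contains: E, F, H
Count = 3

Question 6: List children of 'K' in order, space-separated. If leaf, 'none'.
Node K's children (from adjacency): (leaf)

Answer: none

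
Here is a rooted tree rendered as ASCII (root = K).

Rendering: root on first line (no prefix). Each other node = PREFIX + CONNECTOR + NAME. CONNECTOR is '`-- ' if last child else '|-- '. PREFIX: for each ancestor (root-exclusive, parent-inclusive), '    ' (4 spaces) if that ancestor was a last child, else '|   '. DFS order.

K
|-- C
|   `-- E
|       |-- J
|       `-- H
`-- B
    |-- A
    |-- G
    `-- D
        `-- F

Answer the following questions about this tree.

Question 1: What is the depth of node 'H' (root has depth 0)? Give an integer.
Path from root to H: K -> C -> E -> H
Depth = number of edges = 3

Answer: 3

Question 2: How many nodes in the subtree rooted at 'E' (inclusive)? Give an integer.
Answer: 3

Derivation:
Subtree rooted at E contains: E, H, J
Count = 3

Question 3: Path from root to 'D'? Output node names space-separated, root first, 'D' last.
Answer: K B D

Derivation:
Walk down from root: K -> B -> D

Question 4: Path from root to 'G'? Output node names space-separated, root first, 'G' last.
Answer: K B G

Derivation:
Walk down from root: K -> B -> G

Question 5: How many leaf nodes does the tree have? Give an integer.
Answer: 5

Derivation:
Leaves (nodes with no children): A, F, G, H, J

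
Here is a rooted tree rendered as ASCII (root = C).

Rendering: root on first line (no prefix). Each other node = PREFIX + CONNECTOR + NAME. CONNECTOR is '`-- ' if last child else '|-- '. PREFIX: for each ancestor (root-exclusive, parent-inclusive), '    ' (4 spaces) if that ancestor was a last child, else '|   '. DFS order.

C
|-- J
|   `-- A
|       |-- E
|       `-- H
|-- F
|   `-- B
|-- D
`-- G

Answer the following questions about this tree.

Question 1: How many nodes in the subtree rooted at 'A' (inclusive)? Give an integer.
Subtree rooted at A contains: A, E, H
Count = 3

Answer: 3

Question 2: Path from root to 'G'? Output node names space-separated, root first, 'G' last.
Walk down from root: C -> G

Answer: C G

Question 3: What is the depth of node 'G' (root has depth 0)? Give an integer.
Answer: 1

Derivation:
Path from root to G: C -> G
Depth = number of edges = 1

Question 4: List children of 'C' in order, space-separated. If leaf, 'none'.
Node C's children (from adjacency): J, F, D, G

Answer: J F D G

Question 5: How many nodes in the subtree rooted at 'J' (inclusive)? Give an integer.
Subtree rooted at J contains: A, E, H, J
Count = 4

Answer: 4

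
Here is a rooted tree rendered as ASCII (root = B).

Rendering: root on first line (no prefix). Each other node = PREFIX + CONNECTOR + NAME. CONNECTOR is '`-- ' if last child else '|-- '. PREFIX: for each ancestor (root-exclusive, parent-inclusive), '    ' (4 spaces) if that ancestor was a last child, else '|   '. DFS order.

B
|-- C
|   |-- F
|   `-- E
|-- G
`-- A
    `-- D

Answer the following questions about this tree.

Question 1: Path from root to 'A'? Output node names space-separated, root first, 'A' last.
Answer: B A

Derivation:
Walk down from root: B -> A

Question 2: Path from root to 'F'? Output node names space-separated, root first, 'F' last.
Answer: B C F

Derivation:
Walk down from root: B -> C -> F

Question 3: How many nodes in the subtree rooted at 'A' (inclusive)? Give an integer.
Subtree rooted at A contains: A, D
Count = 2

Answer: 2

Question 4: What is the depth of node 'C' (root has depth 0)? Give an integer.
Path from root to C: B -> C
Depth = number of edges = 1

Answer: 1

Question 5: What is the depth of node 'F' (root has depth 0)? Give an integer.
Answer: 2

Derivation:
Path from root to F: B -> C -> F
Depth = number of edges = 2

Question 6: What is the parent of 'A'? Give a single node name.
Scan adjacency: A appears as child of B

Answer: B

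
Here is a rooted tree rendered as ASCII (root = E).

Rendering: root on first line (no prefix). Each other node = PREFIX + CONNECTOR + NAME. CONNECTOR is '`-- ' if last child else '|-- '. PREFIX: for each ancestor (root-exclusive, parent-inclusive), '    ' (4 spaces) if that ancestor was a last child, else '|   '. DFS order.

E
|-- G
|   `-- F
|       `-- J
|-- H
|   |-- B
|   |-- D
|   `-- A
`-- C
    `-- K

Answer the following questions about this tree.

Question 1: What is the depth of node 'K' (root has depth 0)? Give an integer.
Path from root to K: E -> C -> K
Depth = number of edges = 2

Answer: 2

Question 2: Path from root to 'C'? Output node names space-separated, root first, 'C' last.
Walk down from root: E -> C

Answer: E C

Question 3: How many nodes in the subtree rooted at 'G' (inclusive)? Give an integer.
Subtree rooted at G contains: F, G, J
Count = 3

Answer: 3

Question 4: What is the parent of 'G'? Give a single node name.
Answer: E

Derivation:
Scan adjacency: G appears as child of E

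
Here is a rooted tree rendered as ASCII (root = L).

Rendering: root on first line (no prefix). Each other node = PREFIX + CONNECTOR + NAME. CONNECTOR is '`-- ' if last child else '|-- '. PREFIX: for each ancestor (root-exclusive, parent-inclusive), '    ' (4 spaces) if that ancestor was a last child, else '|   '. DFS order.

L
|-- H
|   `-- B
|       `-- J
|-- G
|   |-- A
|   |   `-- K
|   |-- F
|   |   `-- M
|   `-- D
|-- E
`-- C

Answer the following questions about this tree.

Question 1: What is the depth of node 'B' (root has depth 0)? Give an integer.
Answer: 2

Derivation:
Path from root to B: L -> H -> B
Depth = number of edges = 2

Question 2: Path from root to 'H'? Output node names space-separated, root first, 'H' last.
Walk down from root: L -> H

Answer: L H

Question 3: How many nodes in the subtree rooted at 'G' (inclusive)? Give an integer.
Subtree rooted at G contains: A, D, F, G, K, M
Count = 6

Answer: 6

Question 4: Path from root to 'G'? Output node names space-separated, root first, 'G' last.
Walk down from root: L -> G

Answer: L G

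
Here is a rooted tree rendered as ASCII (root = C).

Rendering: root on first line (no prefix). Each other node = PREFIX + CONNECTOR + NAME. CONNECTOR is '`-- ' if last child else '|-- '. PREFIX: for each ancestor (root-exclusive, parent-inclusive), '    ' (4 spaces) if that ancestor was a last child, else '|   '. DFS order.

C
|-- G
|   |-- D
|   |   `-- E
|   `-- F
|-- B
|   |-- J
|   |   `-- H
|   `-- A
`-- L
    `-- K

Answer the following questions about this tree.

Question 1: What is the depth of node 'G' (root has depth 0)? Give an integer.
Path from root to G: C -> G
Depth = number of edges = 1

Answer: 1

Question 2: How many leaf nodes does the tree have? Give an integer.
Leaves (nodes with no children): A, E, F, H, K

Answer: 5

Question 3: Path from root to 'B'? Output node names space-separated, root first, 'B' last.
Answer: C B

Derivation:
Walk down from root: C -> B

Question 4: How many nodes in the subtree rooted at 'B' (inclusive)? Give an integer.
Answer: 4

Derivation:
Subtree rooted at B contains: A, B, H, J
Count = 4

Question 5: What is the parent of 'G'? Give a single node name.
Answer: C

Derivation:
Scan adjacency: G appears as child of C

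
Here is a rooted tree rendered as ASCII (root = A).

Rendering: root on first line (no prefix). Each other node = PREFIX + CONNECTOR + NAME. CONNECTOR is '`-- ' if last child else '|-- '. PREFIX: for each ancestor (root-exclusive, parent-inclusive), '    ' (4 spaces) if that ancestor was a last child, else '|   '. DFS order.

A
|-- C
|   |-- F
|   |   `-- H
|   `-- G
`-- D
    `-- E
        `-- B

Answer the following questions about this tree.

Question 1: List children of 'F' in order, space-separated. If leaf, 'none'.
Answer: H

Derivation:
Node F's children (from adjacency): H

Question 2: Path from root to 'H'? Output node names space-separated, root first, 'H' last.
Walk down from root: A -> C -> F -> H

Answer: A C F H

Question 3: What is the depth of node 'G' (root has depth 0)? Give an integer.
Answer: 2

Derivation:
Path from root to G: A -> C -> G
Depth = number of edges = 2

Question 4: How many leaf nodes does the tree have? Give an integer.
Answer: 3

Derivation:
Leaves (nodes with no children): B, G, H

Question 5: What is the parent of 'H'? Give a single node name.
Scan adjacency: H appears as child of F

Answer: F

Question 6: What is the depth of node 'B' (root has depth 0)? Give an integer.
Path from root to B: A -> D -> E -> B
Depth = number of edges = 3

Answer: 3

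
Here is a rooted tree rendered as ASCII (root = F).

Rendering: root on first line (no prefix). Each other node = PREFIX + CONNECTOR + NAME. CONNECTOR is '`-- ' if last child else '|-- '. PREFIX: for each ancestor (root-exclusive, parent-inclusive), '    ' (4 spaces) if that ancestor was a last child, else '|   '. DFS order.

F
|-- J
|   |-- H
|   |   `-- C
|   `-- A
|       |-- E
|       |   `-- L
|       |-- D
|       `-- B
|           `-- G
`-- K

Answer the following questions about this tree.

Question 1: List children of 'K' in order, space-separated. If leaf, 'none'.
Node K's children (from adjacency): (leaf)

Answer: none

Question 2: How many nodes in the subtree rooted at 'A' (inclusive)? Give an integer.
Answer: 6

Derivation:
Subtree rooted at A contains: A, B, D, E, G, L
Count = 6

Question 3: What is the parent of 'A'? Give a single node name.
Scan adjacency: A appears as child of J

Answer: J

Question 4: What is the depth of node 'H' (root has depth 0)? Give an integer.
Answer: 2

Derivation:
Path from root to H: F -> J -> H
Depth = number of edges = 2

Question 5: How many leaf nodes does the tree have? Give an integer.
Answer: 5

Derivation:
Leaves (nodes with no children): C, D, G, K, L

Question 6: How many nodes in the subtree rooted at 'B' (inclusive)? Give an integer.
Subtree rooted at B contains: B, G
Count = 2

Answer: 2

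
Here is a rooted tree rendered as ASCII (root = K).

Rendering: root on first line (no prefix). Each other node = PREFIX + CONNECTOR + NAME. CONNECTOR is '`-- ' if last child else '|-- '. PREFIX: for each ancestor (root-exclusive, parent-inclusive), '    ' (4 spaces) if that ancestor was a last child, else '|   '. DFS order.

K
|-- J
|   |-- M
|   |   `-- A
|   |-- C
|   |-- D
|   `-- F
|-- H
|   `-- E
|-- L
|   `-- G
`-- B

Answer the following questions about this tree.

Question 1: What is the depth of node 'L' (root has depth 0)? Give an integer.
Answer: 1

Derivation:
Path from root to L: K -> L
Depth = number of edges = 1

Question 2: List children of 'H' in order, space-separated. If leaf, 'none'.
Answer: E

Derivation:
Node H's children (from adjacency): E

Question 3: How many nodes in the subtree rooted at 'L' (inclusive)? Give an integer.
Subtree rooted at L contains: G, L
Count = 2

Answer: 2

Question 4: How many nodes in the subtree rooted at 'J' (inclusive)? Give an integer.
Answer: 6

Derivation:
Subtree rooted at J contains: A, C, D, F, J, M
Count = 6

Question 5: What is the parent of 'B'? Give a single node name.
Answer: K

Derivation:
Scan adjacency: B appears as child of K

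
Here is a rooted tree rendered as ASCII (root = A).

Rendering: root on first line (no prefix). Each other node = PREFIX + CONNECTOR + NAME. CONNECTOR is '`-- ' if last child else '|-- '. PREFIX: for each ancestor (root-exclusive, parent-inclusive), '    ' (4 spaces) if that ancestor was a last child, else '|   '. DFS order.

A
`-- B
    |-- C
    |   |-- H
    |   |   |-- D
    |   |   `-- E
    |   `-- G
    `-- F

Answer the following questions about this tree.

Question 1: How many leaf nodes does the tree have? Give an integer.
Leaves (nodes with no children): D, E, F, G

Answer: 4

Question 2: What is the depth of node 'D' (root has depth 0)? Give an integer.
Answer: 4

Derivation:
Path from root to D: A -> B -> C -> H -> D
Depth = number of edges = 4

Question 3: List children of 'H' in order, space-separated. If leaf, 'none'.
Answer: D E

Derivation:
Node H's children (from adjacency): D, E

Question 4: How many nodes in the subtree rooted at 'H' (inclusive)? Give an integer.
Answer: 3

Derivation:
Subtree rooted at H contains: D, E, H
Count = 3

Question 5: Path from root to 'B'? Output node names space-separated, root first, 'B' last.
Answer: A B

Derivation:
Walk down from root: A -> B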